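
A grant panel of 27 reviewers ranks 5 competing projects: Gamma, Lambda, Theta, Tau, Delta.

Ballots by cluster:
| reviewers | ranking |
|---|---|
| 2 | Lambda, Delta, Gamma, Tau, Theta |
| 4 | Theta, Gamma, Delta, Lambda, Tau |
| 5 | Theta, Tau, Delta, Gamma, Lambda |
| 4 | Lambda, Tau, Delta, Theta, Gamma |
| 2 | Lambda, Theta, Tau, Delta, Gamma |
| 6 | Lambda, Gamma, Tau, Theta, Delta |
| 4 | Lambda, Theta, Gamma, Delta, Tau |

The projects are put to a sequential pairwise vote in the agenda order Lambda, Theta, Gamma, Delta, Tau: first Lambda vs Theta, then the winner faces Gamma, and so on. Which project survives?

Lambda

Round 1: Lambda vs Theta — 18–9, Lambda advances.
Round 2: Lambda vs Gamma — 18–9, Lambda advances.
Round 3: Lambda vs Delta — 18–9, Lambda advances.
Round 4: Lambda vs Tau — 22–5, Lambda advances.
The agenda winner is Lambda.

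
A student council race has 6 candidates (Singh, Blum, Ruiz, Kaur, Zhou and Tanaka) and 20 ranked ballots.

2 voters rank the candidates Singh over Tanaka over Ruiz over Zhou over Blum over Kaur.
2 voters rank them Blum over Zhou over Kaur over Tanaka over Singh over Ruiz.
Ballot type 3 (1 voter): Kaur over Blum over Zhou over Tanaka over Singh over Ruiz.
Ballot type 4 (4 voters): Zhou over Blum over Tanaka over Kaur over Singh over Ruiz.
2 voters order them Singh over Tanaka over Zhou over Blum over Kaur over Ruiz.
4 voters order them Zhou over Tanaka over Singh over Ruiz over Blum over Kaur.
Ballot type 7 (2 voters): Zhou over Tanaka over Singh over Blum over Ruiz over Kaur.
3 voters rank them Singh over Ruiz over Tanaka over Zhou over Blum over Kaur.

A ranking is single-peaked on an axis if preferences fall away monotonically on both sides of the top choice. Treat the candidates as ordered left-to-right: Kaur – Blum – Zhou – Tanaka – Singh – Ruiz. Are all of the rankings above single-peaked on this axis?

Axis positions: Kaur=1, Blum=2, Zhou=3, Tanaka=4, Singh=5, Ruiz=6.
Ballot type 1 (peak Singh at position 5): ranking walks positions 5-4-6-3-2-1, expanding outward from the peak — single-peaked.
Ballot type 2 (peak Blum at position 2): ranking walks positions 2-3-1-4-5-6, expanding outward from the peak — single-peaked.
Ballot type 3 (peak Kaur at position 1): ranking walks positions 1-2-3-4-5-6, expanding outward from the peak — single-peaked.
Ballot type 4 (peak Zhou at position 3): ranking walks positions 3-2-4-1-5-6, expanding outward from the peak — single-peaked.
Ballot type 5 (peak Singh at position 5): ranking walks positions 5-4-3-2-1-6, expanding outward from the peak — single-peaked.
Ballot type 6 (peak Zhou at position 3): ranking walks positions 3-4-5-6-2-1, expanding outward from the peak — single-peaked.
Ballot type 7 (peak Zhou at position 3): ranking walks positions 3-4-5-2-6-1, expanding outward from the peak — single-peaked.
Ballot type 8 (peak Singh at position 5): ranking walks positions 5-6-4-3-2-1, expanding outward from the peak — single-peaked.
Every ranking is single-peaked on this axis.

yes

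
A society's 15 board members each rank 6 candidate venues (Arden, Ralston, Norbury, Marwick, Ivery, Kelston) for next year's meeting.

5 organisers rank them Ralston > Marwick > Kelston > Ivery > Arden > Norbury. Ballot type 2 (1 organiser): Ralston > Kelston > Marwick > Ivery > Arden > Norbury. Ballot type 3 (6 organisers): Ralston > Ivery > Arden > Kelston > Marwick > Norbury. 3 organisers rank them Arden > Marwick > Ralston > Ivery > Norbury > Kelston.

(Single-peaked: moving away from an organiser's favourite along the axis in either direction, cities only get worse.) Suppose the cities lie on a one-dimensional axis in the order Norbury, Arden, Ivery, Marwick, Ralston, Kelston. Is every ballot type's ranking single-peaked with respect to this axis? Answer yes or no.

Axis positions: Norbury=1, Arden=2, Ivery=3, Marwick=4, Ralston=5, Kelston=6.
Ballot type 1 (peak Ralston at position 5): ranking walks positions 5-4-6-3-2-1, expanding outward from the peak — single-peaked.
Ballot type 2 (peak Ralston at position 5): ranking walks positions 5-6-4-3-2-1, expanding outward from the peak — single-peaked.
Ballot type 3: ranking walks positions 5-3-2-6-4-1; Ivery is ranked above Marwick even though Marwick lies between Ivery and the peak Ralston on the axis — preferences dip and rise again. Not single-peaked.
Ballot type 4: ranking walks positions 2-4-5-3-1-6; Marwick is ranked above Ivery even though Ivery lies between Marwick and the peak Arden on the axis — preferences dip and rise again. Not single-peaked.
Ballot type 3 violates single-peakedness, so the profile is not single-peaked on this axis.

no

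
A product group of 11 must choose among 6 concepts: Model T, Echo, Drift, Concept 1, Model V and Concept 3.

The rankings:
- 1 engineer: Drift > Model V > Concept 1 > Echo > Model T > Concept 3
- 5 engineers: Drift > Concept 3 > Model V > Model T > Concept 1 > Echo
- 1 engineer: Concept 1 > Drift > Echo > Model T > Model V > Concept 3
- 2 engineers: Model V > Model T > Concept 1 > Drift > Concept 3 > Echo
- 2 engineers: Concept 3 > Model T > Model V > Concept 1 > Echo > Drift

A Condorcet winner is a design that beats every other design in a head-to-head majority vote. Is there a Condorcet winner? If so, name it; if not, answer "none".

Drift

Pairwise majorities:
Model T vs Echo: 9 to 2, Model T.
Model T vs Drift: 2+2 = 4 for Model T, 7 for Drift — Drift by 7–4.
Model T vs Concept 1: 5+2+2 = 9 for Model T, 2 for Concept 1 — Model T by 9–2.
Model T vs Model V: 3 to 8, Model V.
Model T vs Concept 3: 4 to 7, Concept 3.
Echo vs Drift: 2 for Echo, 9 for Drift — Drift by 9–2.
Echo vs Concept 1: Echo preferred on 0 ballots; Concept 1 wins 11–0.
Echo vs Model V: Echo is ranked higher on 1 ballot, Model V on 10. Model V wins 10–1.
Echo vs Concept 3: Echo is ranked higher on 1+1 = 2 ballots, Concept 3 on 9. Concept 3 wins 9–2.
Drift vs Concept 1: Drift preferred on 1+5 = 6 ballots; Drift wins 6–5.
Drift vs Model V: 7 to 4, Drift.
Drift vs Concept 3: Drift is ranked higher on 1+5+1+2 = 9 ballots, Concept 3 on 2. Drift wins 9–2.
Concept 1 vs Model V: 1 to 10, Model V.
Concept 1 vs Concept 3: 1+1+2 = 4 for Concept 1, 7 for Concept 3 — Concept 3 by 7–4.
Model V vs Concept 3: 4 to 7, Concept 3.
Drift defeats every rival head-to-head and is the Condorcet winner.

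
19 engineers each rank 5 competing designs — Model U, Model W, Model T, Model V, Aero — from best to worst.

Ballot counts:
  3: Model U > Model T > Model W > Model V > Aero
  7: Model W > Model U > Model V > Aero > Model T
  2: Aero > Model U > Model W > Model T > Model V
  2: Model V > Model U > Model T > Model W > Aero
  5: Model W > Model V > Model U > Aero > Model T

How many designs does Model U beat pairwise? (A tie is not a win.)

3

Model U against each rival (19 engineers):
Model U vs Model W: Model U preferred on 3+2+2 = 7 ballots; Model W wins 12–7.
Model U vs Model T: 19 to 0, Model U.
Model U vs Model V: Model U is ranked higher on 3+7+2 = 12 ballots, Model V on 7. Model U wins 12–7.
Model U vs Aero: Model U is ranked higher on 3+7+2+5 = 17 ballots, Aero on 2. Model U wins 17–2.
Model U beats Model T, Model V, Aero; loses to Model W — 3 pairwise wins.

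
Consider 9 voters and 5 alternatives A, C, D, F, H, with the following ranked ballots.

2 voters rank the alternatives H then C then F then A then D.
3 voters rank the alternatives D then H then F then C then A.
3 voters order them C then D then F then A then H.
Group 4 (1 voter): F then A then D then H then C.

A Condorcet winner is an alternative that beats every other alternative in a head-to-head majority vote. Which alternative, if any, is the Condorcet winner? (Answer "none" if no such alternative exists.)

none

Pairwise majorities:
A–C: C 8–1.
A–D: D 6–3.
A vs F: 0 to 9, F.
A vs H: 4 to 5, H.
C vs D: C preferred on 2+3 = 5 ballots; C wins 5–4.
C vs F: C wins 5–4.
C vs H: 3 to 6, H.
D vs F: 6 to 3, D.
D vs H: 3+3+1 = 7 for D, 2 for H — D by 7–2.
F vs H: H wins 5–4.
No alternative is unbeaten: A loses to C; C loses to H; D loses to C; F loses to C; H loses to D. In particular C → D → H → C is a majority cycle — no Condorcet winner exists.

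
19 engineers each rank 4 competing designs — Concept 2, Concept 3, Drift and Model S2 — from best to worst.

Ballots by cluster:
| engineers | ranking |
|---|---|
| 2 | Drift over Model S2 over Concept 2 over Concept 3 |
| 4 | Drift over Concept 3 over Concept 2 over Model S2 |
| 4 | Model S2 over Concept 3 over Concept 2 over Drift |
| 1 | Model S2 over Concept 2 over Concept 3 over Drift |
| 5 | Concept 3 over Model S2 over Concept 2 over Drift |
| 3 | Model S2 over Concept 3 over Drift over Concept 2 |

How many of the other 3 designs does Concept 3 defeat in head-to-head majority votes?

Concept 3 against each rival (19 engineers):
Concept 3 vs Concept 2: 16 to 3, Concept 3.
Concept 3–Drift: Concept 3 13–6.
Concept 3 vs Model S2: Model S2 wins 10–9.
Concept 3 beats Concept 2, Drift; loses to Model S2 — 2 pairwise wins.

2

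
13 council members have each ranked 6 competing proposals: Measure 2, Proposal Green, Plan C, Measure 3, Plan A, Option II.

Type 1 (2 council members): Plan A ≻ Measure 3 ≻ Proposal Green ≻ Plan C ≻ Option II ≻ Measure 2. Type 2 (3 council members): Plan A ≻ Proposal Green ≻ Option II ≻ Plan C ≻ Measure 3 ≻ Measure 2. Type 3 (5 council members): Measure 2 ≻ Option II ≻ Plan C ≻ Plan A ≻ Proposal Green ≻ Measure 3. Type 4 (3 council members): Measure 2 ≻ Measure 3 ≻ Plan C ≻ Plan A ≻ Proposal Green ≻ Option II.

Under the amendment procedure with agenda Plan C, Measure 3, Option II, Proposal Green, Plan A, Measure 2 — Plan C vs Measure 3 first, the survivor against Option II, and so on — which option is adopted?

Round 1: Plan C vs Measure 3 — 8–5, Plan C advances.
Round 2: Plan C vs Option II — 5–8, Option II advances.
Round 3: Option II vs Proposal Green — 5–8, Proposal Green advances.
Round 4: Proposal Green vs Plan A — 0–13, Plan A advances.
Round 5: Plan A vs Measure 2 — 5–8, Measure 2 advances.
Measure 2 survives the agenda.

Measure 2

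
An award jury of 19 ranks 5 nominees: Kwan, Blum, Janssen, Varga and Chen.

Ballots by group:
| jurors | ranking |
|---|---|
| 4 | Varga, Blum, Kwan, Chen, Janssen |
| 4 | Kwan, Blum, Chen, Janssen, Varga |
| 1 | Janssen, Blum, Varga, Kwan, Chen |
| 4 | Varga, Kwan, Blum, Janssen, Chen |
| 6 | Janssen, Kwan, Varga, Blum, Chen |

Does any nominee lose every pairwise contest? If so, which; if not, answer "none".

Chen

Head-to-head results (19 jurors):
Kwan vs Blum: Kwan, 14–5.
Kwan vs Janssen: Kwan is ranked higher on 4+4+4 = 12 ballots, Janssen on 7. Kwan wins 12–7.
Kwan vs Varga: Kwan preferred on 4+6 = 10 ballots; Kwan wins 10–9.
Kwan vs Chen: Kwan is ranked higher on 4+4+1+4+6 = 19 ballots, Chen on 0. Kwan wins 19–0.
Blum vs Janssen: Blum wins 12–7.
Blum vs Varga: 5 to 14, Varga.
Blum–Chen: Blum 19–0.
Janssen vs Varga: Janssen wins 11–8.
Janssen vs Chen: Janssen wins 11–8.
Varga vs Chen: Varga wins 15–4.
Only Chen has no wins; Chen is the Condorcet loser.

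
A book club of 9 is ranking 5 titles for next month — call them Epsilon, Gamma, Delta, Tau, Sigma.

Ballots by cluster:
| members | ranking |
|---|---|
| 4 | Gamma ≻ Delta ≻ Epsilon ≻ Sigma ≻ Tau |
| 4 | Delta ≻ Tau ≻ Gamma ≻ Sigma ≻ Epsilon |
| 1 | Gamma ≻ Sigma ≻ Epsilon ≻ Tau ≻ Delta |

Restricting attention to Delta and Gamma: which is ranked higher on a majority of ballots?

Ballots ranking Delta above Gamma: 4.
Ballots ranking Gamma above Delta: 9 − 4 = 5.
Gamma wins the head-to-head 5–4.

Gamma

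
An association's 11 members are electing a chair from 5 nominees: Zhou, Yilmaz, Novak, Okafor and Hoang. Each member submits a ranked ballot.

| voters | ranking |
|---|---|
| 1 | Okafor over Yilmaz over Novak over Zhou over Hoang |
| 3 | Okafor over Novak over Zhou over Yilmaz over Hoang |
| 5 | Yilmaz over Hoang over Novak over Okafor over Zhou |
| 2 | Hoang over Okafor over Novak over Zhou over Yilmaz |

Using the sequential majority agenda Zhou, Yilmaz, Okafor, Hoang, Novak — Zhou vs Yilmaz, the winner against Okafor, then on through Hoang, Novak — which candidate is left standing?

Hoang

Round 1: Zhou vs Yilmaz — 5–6, Yilmaz advances.
Round 2: Yilmaz vs Okafor — 5–6, Okafor advances.
Round 3: Okafor vs Hoang — 4–7, Hoang advances.
Round 4: Hoang vs Novak — 7–4, Hoang advances.
The agenda winner is Hoang.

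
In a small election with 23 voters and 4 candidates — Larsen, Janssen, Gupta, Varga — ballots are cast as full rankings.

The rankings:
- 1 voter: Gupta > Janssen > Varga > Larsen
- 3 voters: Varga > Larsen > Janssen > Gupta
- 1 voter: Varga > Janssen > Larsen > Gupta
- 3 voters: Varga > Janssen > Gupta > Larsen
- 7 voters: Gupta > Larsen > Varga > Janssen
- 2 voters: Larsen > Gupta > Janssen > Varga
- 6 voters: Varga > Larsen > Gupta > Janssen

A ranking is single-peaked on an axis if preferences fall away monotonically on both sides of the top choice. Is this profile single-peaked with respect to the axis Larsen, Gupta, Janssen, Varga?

Axis positions: Larsen=1, Gupta=2, Janssen=3, Varga=4.
Bloc 1 (peak Gupta at position 2): ranking walks positions 2-3-4-1, expanding outward from the peak — single-peaked.
Bloc 2: ranking walks positions 4-1-3-2; Larsen is ranked above Janssen even though Janssen lies between Larsen and the peak Varga on the axis — preferences dip and rise again. Not single-peaked.
Bloc 3: ranking walks positions 4-3-1-2; Larsen is ranked above Gupta even though Gupta lies between Larsen and the peak Varga on the axis — preferences dip and rise again. Not single-peaked.
Bloc 4 (peak Varga at position 4): ranking walks positions 4-3-2-1, expanding outward from the peak — single-peaked.
Bloc 5: ranking walks positions 2-1-4-3; Varga is ranked above Janssen even though Janssen lies between Varga and the peak Gupta on the axis — preferences dip and rise again. Not single-peaked.
Bloc 6 (peak Larsen at position 1): ranking walks positions 1-2-3-4, expanding outward from the peak — single-peaked.
Bloc 7: ranking walks positions 4-1-2-3; Larsen is ranked above Janssen even though Janssen lies between Larsen and the peak Varga on the axis — preferences dip and rise again. Not single-peaked.
Bloc 2 violates single-peakedness, so the profile is not single-peaked on this axis.

no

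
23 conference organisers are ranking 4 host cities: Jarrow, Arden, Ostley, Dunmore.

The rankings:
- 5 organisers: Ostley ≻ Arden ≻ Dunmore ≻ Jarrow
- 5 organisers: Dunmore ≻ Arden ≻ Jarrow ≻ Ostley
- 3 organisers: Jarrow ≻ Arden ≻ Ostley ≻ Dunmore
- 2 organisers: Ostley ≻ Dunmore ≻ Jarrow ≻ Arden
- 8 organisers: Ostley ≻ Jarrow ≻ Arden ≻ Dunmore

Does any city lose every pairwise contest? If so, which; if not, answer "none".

none

Head-to-head results (23 organisers):
Jarrow vs Arden: Jarrow is ranked higher on 3+2+8 = 13 ballots, Arden on 10. Jarrow wins 13–10.
Jarrow vs Ostley: 8 to 15, Ostley.
Jarrow vs Dunmore: Jarrow is ranked higher on 3+8 = 11 ballots, Dunmore on 12. Dunmore wins 12–11.
Arden vs Ostley: Ostley wins 15–8.
Arden vs Dunmore: Arden wins 16–7.
Ostley vs Dunmore: Ostley, 18–5.
Every city wins at least one matchup (Jarrow beats Arden; Arden beats Dunmore; Ostley beats Jarrow; Dunmore beats Jarrow), so there is no Condorcet loser.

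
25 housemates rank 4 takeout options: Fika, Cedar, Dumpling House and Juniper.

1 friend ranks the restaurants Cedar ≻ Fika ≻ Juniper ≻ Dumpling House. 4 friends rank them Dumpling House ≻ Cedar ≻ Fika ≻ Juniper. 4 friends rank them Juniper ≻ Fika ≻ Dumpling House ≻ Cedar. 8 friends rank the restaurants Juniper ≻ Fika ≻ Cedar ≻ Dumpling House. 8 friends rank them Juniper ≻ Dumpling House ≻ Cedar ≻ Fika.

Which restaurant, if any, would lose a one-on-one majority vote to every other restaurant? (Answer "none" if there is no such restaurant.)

none

Head-to-head results (25 friends):
Fika vs Cedar: 12 to 13, Cedar.
Fika vs Dumpling House: Fika preferred on 1+4+8 = 13 ballots; Fika wins 13–12.
Fika vs Juniper: 1+4 = 5 for Fika, 20 for Juniper — Juniper by 20–5.
Cedar vs Dumpling House: Cedar preferred on 1+8 = 9 ballots; Dumpling House wins 16–9.
Cedar vs Juniper: Cedar is ranked higher on 1+4 = 5 ballots, Juniper on 20. Juniper wins 20–5.
Dumpling House vs Juniper: 4 for Dumpling House, 21 for Juniper — Juniper by 21–4.
Each restaurant has at least one pairwise win (Fika beats Dumpling House; Cedar beats Fika; Dumpling House beats Cedar; Juniper beats Fika) — no Condorcet loser.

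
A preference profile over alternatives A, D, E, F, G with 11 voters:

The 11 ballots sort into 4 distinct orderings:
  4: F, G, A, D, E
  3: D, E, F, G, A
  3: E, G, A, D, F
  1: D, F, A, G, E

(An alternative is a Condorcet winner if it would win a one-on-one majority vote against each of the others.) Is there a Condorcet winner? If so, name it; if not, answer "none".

Check each pair by majority over 11 ballots:
A–D: A 7–4.
A vs E: 5 to 6, E.
A vs F: F wins 8–3.
A vs G: G wins 10–1.
D vs E: D wins 8–3.
D vs F: D, 7–4.
D vs G: G wins 7–4.
E vs F: 6 to 5, E.
E vs G: E wins 6–5.
F vs G: 8 to 3, F.
Each alternative drops at least one matchup (A loses to E; D loses to A; E loses to D; F loses to D; G loses to E); the cycle A → D → E → A rules out a Condorcet winner.

none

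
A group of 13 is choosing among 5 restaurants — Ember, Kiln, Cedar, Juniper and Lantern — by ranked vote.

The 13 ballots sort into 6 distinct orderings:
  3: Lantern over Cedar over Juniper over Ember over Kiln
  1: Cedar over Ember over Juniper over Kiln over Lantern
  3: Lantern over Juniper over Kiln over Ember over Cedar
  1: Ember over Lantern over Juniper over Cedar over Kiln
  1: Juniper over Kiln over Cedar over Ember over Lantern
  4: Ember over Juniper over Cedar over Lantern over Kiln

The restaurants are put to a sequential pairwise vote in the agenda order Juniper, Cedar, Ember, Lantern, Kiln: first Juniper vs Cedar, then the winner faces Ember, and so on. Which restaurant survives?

Round 1: Juniper vs Cedar — 9–4, Juniper advances.
Round 2: Juniper vs Ember — 7–6, Juniper advances.
Round 3: Juniper vs Lantern — 6–7, Lantern advances.
Round 4: Lantern vs Kiln — 11–2, Lantern advances.
The agenda winner is Lantern.

Lantern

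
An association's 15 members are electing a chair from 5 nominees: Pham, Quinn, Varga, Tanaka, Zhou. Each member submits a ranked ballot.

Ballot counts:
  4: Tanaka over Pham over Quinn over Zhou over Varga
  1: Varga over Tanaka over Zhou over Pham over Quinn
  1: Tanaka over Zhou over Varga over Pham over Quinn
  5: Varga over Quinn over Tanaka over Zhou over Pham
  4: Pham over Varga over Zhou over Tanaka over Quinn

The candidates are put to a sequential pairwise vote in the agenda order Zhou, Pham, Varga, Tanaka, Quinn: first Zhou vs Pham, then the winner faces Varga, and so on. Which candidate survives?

Round 1: Zhou vs Pham — 7–8, Pham advances.
Round 2: Pham vs Varga — 8–7, Pham advances.
Round 3: Pham vs Tanaka — 4–11, Tanaka advances.
Round 4: Tanaka vs Quinn — 10–5, Tanaka advances.
Tanaka survives the agenda.

Tanaka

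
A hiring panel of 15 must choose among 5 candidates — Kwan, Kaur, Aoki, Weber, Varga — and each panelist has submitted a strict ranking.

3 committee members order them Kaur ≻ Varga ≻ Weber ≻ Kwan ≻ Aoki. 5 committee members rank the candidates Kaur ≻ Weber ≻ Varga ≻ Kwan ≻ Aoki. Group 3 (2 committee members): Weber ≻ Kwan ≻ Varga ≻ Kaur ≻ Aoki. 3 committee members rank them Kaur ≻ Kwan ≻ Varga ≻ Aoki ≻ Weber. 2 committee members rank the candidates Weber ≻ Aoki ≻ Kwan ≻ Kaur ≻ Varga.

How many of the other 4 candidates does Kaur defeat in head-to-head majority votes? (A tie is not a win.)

Kaur against each rival (15 committee members):
Kaur vs Kwan: Kaur, 11–4.
Kaur vs Aoki: 13 to 2, Kaur.
Kaur vs Weber: Kaur wins 11–4.
Kaur–Varga: Kaur 13–2.
Kaur beats Kwan, Aoki, Weber, Varga — 4 pairwise wins.

4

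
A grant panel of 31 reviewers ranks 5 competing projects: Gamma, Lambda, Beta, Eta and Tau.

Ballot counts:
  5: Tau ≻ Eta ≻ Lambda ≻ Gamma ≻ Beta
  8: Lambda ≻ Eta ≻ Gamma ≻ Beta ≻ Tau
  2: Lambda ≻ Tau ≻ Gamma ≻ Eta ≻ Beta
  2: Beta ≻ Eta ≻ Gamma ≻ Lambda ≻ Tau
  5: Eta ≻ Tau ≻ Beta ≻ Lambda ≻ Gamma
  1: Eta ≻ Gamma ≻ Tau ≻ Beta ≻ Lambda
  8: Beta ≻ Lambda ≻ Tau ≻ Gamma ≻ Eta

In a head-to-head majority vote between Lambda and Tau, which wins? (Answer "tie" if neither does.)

Lambda

Ballots ranking Lambda above Tau: 8 + 2 + 2 + 8 = 20.
Ballots ranking Tau above Lambda: 31 − 20 = 11.
Lambda wins the head-to-head 20–11.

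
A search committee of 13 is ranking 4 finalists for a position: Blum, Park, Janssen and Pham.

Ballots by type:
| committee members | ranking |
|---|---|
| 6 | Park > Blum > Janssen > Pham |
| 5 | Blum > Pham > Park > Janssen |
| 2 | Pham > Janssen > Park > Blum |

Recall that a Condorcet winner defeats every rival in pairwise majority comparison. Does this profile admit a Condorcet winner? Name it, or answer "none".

Pairwise majorities:
Blum vs Park: 5 for Blum, 8 for Park — Park by 8–5.
Blum vs Janssen: Blum preferred on 6+5 = 11 ballots; Blum wins 11–2.
Blum vs Pham: 6+5 = 11 for Blum, 2 for Pham — Blum by 11–2.
Park vs Janssen: 6+5 = 11 for Park, 2 for Janssen — Park by 11–2.
Park vs Pham: Park is ranked higher on 6 ballots, Pham on 7. Pham wins 7–6.
Janssen vs Pham: Janssen is ranked higher on 6 ballots, Pham on 7. Pham wins 7–6.
Every candidate loses at least once (Blum loses to Park; Park loses to Pham; Janssen loses to Blum; Pham loses to Blum). The majority relation contains the cycle Blum → Pham → Park → Blum, so there is no Condorcet winner.

none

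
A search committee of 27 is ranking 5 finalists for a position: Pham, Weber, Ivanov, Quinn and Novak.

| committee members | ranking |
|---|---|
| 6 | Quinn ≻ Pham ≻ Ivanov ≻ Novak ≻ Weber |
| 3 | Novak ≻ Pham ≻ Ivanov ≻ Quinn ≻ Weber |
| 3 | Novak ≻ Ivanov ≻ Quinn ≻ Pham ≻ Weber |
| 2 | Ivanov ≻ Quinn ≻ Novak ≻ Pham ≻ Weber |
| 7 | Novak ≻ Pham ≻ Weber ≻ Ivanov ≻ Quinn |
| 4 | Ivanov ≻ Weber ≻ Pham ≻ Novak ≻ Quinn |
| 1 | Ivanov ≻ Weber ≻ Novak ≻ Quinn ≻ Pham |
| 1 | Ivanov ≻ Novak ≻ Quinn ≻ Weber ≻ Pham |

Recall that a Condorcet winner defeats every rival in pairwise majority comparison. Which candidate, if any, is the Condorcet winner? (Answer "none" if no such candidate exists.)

Pairwise majorities:
Pham–Weber: Pham 21–6.
Pham vs Ivanov: Pham, 16–11.
Pham–Quinn: Pham 14–13.
Pham–Novak: Novak 17–10.
Weber–Ivanov: Ivanov 20–7.
Weber vs Quinn: Quinn wins 15–12.
Weber–Novak: Novak 22–5.
Ivanov vs Quinn: Ivanov wins 21–6.
Ivanov vs Novak: Ivanov, 14–13.
Quinn–Novak: Novak 19–8.
Each candidate drops at least one matchup (Pham loses to Novak; Weber loses to Pham; Ivanov loses to Pham; Quinn loses to Pham; Novak loses to Ivanov); the cycle Pham → Ivanov → Novak → Pham rules out a Condorcet winner.

none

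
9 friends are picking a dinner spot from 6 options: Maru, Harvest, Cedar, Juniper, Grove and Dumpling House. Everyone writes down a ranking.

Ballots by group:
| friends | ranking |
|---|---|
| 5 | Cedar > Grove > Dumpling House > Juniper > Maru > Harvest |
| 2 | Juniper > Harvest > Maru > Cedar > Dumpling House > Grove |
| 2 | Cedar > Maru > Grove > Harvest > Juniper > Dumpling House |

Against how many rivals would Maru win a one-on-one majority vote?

Maru against each rival (9 friends):
Maru vs Harvest: Maru, 7–2.
Maru–Cedar: Cedar 7–2.
Maru vs Juniper: Juniper, 7–2.
Maru vs Grove: Maru preferred on 2+2 = 4 ballots; Grove wins 5–4.
Maru vs Dumpling House: Dumpling House wins 5–4.
Maru beats Harvest; loses to Cedar, Juniper, Grove, Dumpling House — 1 pairwise win.

1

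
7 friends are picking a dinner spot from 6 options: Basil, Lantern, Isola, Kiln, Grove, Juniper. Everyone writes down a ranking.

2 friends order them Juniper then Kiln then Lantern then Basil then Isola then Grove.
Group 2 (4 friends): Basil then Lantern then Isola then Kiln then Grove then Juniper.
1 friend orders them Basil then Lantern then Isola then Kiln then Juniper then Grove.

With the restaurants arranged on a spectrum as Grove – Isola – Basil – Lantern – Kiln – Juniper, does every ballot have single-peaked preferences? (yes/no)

Axis positions: Grove=1, Isola=2, Basil=3, Lantern=4, Kiln=5, Juniper=6.
Group 1 (peak Juniper at position 6): ranking walks positions 6-5-4-3-2-1, expanding outward from the peak — single-peaked.
Group 2 (peak Basil at position 3): ranking walks positions 3-4-2-5-1-6, expanding outward from the peak — single-peaked.
Group 3 (peak Basil at position 3): ranking walks positions 3-4-2-5-6-1, expanding outward from the peak — single-peaked.
Every ranking is single-peaked on this axis.

yes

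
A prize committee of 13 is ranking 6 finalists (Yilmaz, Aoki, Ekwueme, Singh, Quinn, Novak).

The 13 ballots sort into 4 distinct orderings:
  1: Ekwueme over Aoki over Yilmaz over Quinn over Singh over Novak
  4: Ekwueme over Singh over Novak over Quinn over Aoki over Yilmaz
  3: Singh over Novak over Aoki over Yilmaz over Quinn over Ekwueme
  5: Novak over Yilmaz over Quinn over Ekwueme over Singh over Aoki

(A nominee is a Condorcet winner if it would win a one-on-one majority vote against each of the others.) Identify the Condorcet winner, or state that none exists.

Pairwise majorities:
Yilmaz vs Aoki: Yilmaz preferred on 5 ballots; Aoki wins 8–5.
Yilmaz vs Ekwueme: Yilmaz is ranked higher on 3+5 = 8 ballots, Ekwueme on 5. Yilmaz wins 8–5.
Yilmaz vs Singh: 6 to 7, Singh.
Yilmaz vs Quinn: Yilmaz preferred on 1+3+5 = 9 ballots; Yilmaz wins 9–4.
Yilmaz vs Novak: 1 to 12, Novak.
Aoki vs Ekwueme: Aoki is ranked higher on 3 ballots, Ekwueme on 10. Ekwueme wins 10–3.
Aoki vs Singh: 1 to 12, Singh.
Aoki vs Quinn: Aoki preferred on 1+3 = 4 ballots; Quinn wins 9–4.
Aoki vs Novak: 1 for Aoki, 12 for Novak — Novak by 12–1.
Ekwueme vs Singh: Ekwueme is ranked higher on 1+4+5 = 10 ballots, Singh on 3. Ekwueme wins 10–3.
Ekwueme vs Quinn: Ekwueme is ranked higher on 1+4 = 5 ballots, Quinn on 8. Quinn wins 8–5.
Ekwueme vs Novak: 1+4 = 5 for Ekwueme, 8 for Novak — Novak by 8–5.
Singh vs Quinn: Singh is ranked higher on 4+3 = 7 ballots, Quinn on 6. Singh wins 7–6.
Singh vs Novak: Singh preferred on 1+4+3 = 8 ballots; Singh wins 8–5.
Quinn vs Novak: Quinn preferred on 1 ballot; Novak wins 12–1.
Each nominee drops at least one matchup (Yilmaz loses to Aoki; Aoki loses to Ekwueme; Ekwueme loses to Yilmaz; Singh loses to Ekwueme; Quinn loses to Yilmaz; Novak loses to Singh); the cycle Yilmaz > Ekwueme > Aoki > Yilmaz rules out a Condorcet winner.

none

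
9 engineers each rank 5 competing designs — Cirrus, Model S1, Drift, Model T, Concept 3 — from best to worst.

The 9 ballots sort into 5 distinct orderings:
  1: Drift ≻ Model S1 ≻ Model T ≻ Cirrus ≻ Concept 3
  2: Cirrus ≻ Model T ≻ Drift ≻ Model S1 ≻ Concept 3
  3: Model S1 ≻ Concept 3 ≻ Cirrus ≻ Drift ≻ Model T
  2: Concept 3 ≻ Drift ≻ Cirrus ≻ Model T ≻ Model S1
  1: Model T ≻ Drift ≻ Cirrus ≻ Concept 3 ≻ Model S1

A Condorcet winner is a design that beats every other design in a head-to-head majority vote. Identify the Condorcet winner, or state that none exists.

Head-to-head results (9 engineers):
Cirrus vs Model S1: Cirrus wins 5–4.
Cirrus vs Drift: Cirrus preferred on 2+3 = 5 ballots; Cirrus wins 5–4.
Cirrus–Model T: Cirrus 7–2.
Cirrus vs Concept 3: Concept 3 wins 5–4.
Model S1 vs Drift: Drift, 6–3.
Model S1 vs Model T: 1+3 = 4 for Model S1, 5 for Model T — Model T by 5–4.
Model S1–Concept 3: Model S1 6–3.
Drift vs Model T: Drift wins 6–3.
Drift–Concept 3: Concept 3 5–4.
Model T–Concept 3: Concept 3 5–4.
No design is unbeaten: Cirrus loses to Concept 3; Model S1 loses to Cirrus; Drift loses to Cirrus; Model T loses to Cirrus; Concept 3 loses to Model S1. In particular Cirrus beats Model S1 beats Concept 3 beats Cirrus is a majority cycle — no Condorcet winner exists.

none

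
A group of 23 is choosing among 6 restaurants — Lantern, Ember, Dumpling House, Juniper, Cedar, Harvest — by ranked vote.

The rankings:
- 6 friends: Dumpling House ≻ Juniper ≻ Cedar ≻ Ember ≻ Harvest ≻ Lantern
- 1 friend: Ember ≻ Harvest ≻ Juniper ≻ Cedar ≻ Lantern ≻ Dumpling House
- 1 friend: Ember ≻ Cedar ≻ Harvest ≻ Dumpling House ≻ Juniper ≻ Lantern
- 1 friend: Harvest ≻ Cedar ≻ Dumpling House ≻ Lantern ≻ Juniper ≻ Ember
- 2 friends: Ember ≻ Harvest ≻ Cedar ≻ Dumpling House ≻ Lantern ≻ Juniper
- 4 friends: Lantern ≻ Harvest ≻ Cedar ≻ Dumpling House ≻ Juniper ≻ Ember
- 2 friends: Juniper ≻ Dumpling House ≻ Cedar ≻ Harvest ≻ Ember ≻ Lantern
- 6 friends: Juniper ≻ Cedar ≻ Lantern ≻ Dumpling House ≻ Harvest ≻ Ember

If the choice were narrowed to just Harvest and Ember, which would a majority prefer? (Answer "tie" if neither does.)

Ballots ranking Harvest above Ember: 1 + 4 + 2 + 6 = 13.
Ballots ranking Ember above Harvest: 23 − 13 = 10.
Harvest wins the head-to-head 13–10.

Harvest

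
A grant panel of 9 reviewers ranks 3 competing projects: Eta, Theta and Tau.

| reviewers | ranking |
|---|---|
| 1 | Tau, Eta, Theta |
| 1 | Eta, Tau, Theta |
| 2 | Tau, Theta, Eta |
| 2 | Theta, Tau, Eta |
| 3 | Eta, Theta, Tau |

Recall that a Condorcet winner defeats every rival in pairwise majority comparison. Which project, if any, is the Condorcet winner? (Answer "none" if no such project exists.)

none

Pairwise majorities:
Eta vs Theta: Eta preferred on 1+1+3 = 5 ballots; Eta wins 5–4.
Eta vs Tau: 4 to 5, Tau.
Theta vs Tau: Theta, 5–4.
No project is unbeaten: Eta loses to Tau; Theta loses to Eta; Tau loses to Theta. In particular Eta → Theta → Tau → Eta is a majority cycle — no Condorcet winner exists.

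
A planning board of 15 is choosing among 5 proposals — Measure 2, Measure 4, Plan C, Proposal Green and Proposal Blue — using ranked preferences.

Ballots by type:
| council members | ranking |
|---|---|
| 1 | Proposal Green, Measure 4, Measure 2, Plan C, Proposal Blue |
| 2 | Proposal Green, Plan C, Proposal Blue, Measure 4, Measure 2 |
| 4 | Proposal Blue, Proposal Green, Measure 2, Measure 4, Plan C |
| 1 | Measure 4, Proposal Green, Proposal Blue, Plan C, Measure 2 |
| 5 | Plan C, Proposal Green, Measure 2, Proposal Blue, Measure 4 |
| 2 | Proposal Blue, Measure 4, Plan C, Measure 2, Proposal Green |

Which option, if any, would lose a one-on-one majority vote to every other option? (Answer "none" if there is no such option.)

Head-to-head results (15 council members):
Measure 2 vs Measure 4: 4+5 = 9 for Measure 2, 6 for Measure 4 — Measure 2 by 9–6.
Measure 2–Plan C: Plan C 10–5.
Measure 2 vs Proposal Green: Proposal Green, 13–2.
Measure 2 vs Proposal Blue: Measure 2 is ranked higher on 1+5 = 6 ballots, Proposal Blue on 9. Proposal Blue wins 9–6.
Measure 4–Plan C: Measure 4 8–7.
Measure 4 vs Proposal Green: 3 to 12, Proposal Green.
Measure 4–Proposal Blue: Proposal Blue 13–2.
Plan C vs Proposal Green: Plan C preferred on 5+2 = 7 ballots; Proposal Green wins 8–7.
Plan C vs Proposal Blue: 1+2+5 = 8 for Plan C, 7 for Proposal Blue — Plan C by 8–7.
Proposal Green–Proposal Blue: Proposal Green 9–6.
Every option wins at least one matchup (Measure 2 beats Measure 4; Measure 4 beats Plan C; Plan C beats Measure 2; Proposal Green beats Measure 2; Proposal Blue beats Measure 2), so there is no Condorcet loser.

none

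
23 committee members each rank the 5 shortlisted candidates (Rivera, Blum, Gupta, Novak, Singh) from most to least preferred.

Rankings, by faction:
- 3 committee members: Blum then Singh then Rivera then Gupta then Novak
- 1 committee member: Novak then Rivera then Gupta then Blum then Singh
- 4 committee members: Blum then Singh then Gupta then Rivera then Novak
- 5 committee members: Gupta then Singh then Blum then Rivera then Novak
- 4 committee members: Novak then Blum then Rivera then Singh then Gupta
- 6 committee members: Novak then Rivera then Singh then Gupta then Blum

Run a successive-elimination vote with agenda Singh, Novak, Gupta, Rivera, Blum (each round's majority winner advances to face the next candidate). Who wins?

Round 1: Singh vs Novak — 12–11, Singh advances.
Round 2: Singh vs Gupta — 17–6, Singh advances.
Round 3: Singh vs Rivera — 12–11, Singh advances.
Round 4: Singh vs Blum — 11–12, Blum advances.
Blum survives the agenda.

Blum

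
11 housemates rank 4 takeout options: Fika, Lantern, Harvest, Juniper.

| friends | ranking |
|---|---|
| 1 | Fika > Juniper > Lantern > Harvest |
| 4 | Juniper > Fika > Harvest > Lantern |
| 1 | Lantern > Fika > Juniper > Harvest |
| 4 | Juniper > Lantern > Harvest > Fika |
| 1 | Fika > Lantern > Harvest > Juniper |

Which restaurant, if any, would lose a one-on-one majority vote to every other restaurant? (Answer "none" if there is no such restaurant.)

Harvest

Head-to-head results (11 friends):
Fika–Lantern: Fika 6–5.
Fika–Harvest: Fika 7–4.
Fika vs Juniper: 3 to 8, Juniper.
Lantern vs Harvest: Lantern is ranked higher on 1+1+4+1 = 7 ballots, Harvest on 4. Lantern wins 7–4.
Lantern vs Juniper: Lantern is ranked higher on 1+1 = 2 ballots, Juniper on 9. Juniper wins 9–2.
Harvest–Juniper: Juniper 10–1.
Harvest is beaten in every head-to-head and is the Condorcet loser.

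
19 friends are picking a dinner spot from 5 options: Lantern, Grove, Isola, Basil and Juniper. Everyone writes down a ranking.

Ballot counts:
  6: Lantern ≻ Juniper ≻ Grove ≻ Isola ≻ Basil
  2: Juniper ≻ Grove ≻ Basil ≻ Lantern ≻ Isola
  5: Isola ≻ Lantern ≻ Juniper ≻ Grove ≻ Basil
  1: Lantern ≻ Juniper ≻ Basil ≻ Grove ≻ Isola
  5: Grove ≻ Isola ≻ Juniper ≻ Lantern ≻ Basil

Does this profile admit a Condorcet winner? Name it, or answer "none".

Check each pair by majority over 19 ballots:
Lantern vs Grove: Lantern wins 12–7.
Lantern vs Isola: Isola, 10–9.
Lantern vs Basil: Lantern wins 17–2.
Lantern vs Juniper: Lantern, 12–7.
Grove–Isola: Grove 14–5.
Grove vs Basil: Grove wins 18–1.
Grove vs Juniper: Juniper, 14–5.
Isola vs Basil: Isola wins 16–3.
Isola–Juniper: Isola 10–9.
Basil–Juniper: Juniper 19–0.
Every restaurant loses at least once (Lantern loses to Isola; Grove loses to Lantern; Isola loses to Grove; Basil loses to Lantern; Juniper loses to Lantern). The majority relation contains the cycle Lantern > Grove > Isola > Lantern, so there is no Condorcet winner.

none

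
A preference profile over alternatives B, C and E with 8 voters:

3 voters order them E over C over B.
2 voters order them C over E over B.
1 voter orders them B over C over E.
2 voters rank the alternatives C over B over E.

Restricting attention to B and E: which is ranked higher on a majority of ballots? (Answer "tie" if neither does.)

E

Ballots ranking B above E: 1 + 2 = 3.
Ballots ranking E above B: 8 − 3 = 5.
E wins the head-to-head 5–3.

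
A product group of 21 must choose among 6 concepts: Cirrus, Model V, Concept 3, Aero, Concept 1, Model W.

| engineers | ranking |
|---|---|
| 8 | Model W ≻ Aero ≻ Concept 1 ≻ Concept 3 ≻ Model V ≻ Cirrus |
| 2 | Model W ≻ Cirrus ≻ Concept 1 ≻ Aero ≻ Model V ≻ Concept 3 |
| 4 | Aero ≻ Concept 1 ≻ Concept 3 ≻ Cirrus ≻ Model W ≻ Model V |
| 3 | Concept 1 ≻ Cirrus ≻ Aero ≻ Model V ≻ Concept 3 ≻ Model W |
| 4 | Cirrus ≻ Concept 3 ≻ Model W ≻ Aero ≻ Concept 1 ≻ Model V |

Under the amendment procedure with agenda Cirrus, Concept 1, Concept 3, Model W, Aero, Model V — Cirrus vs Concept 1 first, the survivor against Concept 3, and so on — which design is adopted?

Model W

Round 1: Cirrus vs Concept 1 — 6–15, Concept 1 advances.
Round 2: Concept 1 vs Concept 3 — 17–4, Concept 1 advances.
Round 3: Concept 1 vs Model W — 7–14, Model W advances.
Round 4: Model W vs Aero — 14–7, Model W advances.
Round 5: Model W vs Model V — 18–3, Model W advances.
The agenda winner is Model W.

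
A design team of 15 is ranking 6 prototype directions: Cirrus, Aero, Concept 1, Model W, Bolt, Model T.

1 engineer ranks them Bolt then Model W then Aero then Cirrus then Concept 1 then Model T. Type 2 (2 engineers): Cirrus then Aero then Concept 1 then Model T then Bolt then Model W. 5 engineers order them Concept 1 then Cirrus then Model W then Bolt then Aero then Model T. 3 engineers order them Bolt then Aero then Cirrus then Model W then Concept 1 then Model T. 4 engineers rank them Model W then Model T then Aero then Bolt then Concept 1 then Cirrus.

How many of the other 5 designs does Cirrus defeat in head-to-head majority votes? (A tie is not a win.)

2

Cirrus against each rival (15 engineers):
Cirrus vs Aero: 2+5 = 7 for Cirrus, 8 for Aero — Aero by 8–7.
Cirrus vs Concept 1: Concept 1, 9–6.
Cirrus vs Model W: 2+5+3 = 10 for Cirrus, 5 for Model W — Cirrus by 10–5.
Cirrus vs Bolt: 2+5 = 7 for Cirrus, 8 for Bolt — Bolt by 8–7.
Cirrus vs Model T: Cirrus preferred on 1+2+5+3 = 11 ballots; Cirrus wins 11–4.
Cirrus beats Model W, Model T; loses to Aero, Concept 1, Bolt — 2 pairwise wins.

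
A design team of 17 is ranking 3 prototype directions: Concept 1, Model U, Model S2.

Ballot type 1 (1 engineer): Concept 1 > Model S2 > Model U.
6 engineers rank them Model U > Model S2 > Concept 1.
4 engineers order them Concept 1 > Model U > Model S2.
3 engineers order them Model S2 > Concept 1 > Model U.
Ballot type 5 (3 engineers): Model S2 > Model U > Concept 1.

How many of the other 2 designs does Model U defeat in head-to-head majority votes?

2

Model U against each rival (17 engineers):
Model U vs Concept 1: Model U wins 9–8.
Model U vs Model S2: Model U wins 10–7.
Model U beats Concept 1, Model S2 — 2 pairwise wins.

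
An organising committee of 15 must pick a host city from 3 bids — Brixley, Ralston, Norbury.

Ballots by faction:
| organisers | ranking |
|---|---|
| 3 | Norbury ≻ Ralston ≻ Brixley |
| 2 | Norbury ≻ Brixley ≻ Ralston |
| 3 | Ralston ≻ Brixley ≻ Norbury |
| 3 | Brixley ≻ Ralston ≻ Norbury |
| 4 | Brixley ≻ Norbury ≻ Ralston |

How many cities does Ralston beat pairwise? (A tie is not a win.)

0

Ralston against each rival (15 organisers):
Ralston–Brixley: Brixley 9–6.
Ralston vs Norbury: Norbury wins 9–6.
Ralston beats no one; loses to Brixley, Norbury — 0 pairwise wins.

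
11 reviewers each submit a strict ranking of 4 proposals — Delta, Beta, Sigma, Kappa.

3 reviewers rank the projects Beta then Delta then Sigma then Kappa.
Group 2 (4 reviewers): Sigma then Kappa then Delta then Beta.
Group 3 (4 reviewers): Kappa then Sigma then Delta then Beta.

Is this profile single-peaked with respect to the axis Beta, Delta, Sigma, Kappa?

Axis positions: Beta=1, Delta=2, Sigma=3, Kappa=4.
Group 1 (peak Beta at position 1): ranking walks positions 1-2-3-4, expanding outward from the peak — single-peaked.
Group 2 (peak Sigma at position 3): ranking walks positions 3-4-2-1, expanding outward from the peak — single-peaked.
Group 3 (peak Kappa at position 4): ranking walks positions 4-3-2-1, expanding outward from the peak — single-peaked.
Every ranking is single-peaked on this axis.

yes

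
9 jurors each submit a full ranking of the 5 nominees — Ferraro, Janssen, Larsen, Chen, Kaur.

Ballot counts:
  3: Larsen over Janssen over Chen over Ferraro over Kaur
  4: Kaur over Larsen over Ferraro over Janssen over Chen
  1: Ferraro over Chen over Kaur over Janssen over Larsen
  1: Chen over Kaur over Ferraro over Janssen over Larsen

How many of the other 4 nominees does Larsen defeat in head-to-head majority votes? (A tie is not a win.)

3

Larsen against each rival (9 jurors):
Larsen vs Ferraro: 3+4 = 7 for Larsen, 2 for Ferraro — Larsen by 7–2.
Larsen–Janssen: Larsen 7–2.
Larsen vs Chen: Larsen preferred on 3+4 = 7 ballots; Larsen wins 7–2.
Larsen vs Kaur: 3 to 6, Kaur.
Larsen beats Ferraro, Janssen, Chen; loses to Kaur — 3 pairwise wins.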